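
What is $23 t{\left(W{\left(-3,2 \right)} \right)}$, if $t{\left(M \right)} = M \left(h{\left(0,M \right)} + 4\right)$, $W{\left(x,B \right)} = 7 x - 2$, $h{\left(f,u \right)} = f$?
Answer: $-2116$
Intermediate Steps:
$W{\left(x,B \right)} = -2 + 7 x$
$t{\left(M \right)} = 4 M$ ($t{\left(M \right)} = M \left(0 + 4\right) = M 4 = 4 M$)
$23 t{\left(W{\left(-3,2 \right)} \right)} = 23 \cdot 4 \left(-2 + 7 \left(-3\right)\right) = 23 \cdot 4 \left(-2 - 21\right) = 23 \cdot 4 \left(-23\right) = 23 \left(-92\right) = -2116$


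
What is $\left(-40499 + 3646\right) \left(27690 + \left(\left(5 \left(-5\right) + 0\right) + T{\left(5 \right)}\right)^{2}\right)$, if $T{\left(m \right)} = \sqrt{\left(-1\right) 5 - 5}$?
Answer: $-1043124165 + 1842650 i \sqrt{10} \approx -1.0431 \cdot 10^{9} + 5.827 \cdot 10^{6} i$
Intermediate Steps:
$T{\left(m \right)} = i \sqrt{10}$ ($T{\left(m \right)} = \sqrt{-5 - 5} = \sqrt{-10} = i \sqrt{10}$)
$\left(-40499 + 3646\right) \left(27690 + \left(\left(5 \left(-5\right) + 0\right) + T{\left(5 \right)}\right)^{2}\right) = \left(-40499 + 3646\right) \left(27690 + \left(\left(5 \left(-5\right) + 0\right) + i \sqrt{10}\right)^{2}\right) = - 36853 \left(27690 + \left(\left(-25 + 0\right) + i \sqrt{10}\right)^{2}\right) = - 36853 \left(27690 + \left(-25 + i \sqrt{10}\right)^{2}\right) = -1020459570 - 36853 \left(-25 + i \sqrt{10}\right)^{2}$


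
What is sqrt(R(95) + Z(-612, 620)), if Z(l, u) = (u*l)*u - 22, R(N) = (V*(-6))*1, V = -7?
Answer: 2*I*sqrt(58813195) ≈ 15338.0*I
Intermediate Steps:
R(N) = 42 (R(N) = -7*(-6)*1 = 42*1 = 42)
Z(l, u) = -22 + l*u**2 (Z(l, u) = (l*u)*u - 22 = l*u**2 - 22 = -22 + l*u**2)
sqrt(R(95) + Z(-612, 620)) = sqrt(42 + (-22 - 612*620**2)) = sqrt(42 + (-22 - 612*384400)) = sqrt(42 + (-22 - 235252800)) = sqrt(42 - 235252822) = sqrt(-235252780) = 2*I*sqrt(58813195)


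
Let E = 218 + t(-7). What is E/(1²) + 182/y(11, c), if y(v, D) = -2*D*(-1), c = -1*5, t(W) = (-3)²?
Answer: 1044/5 ≈ 208.80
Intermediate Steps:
t(W) = 9
c = -5
y(v, D) = 2*D
E = 227 (E = 218 + 9 = 227)
E/(1²) + 182/y(11, c) = 227/(1²) + 182/((2*(-5))) = 227/1 + 182/(-10) = 227*1 + 182*(-⅒) = 227 - 91/5 = 1044/5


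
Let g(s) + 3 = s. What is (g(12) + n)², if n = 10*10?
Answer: 11881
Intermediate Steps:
g(s) = -3 + s
n = 100
(g(12) + n)² = ((-3 + 12) + 100)² = (9 + 100)² = 109² = 11881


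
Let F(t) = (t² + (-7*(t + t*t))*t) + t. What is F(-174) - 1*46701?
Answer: 36647637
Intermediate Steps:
F(t) = t + t² + t*(-7*t - 7*t²) (F(t) = (t² + (-7*(t + t²))*t) + t = (t² + (-7*t - 7*t²)*t) + t = (t² + t*(-7*t - 7*t²)) + t = t + t² + t*(-7*t - 7*t²))
F(-174) - 1*46701 = -174*(1 - 7*(-174)² - 6*(-174)) - 1*46701 = -174*(1 - 7*30276 + 1044) - 46701 = -174*(1 - 211932 + 1044) - 46701 = -174*(-210887) - 46701 = 36694338 - 46701 = 36647637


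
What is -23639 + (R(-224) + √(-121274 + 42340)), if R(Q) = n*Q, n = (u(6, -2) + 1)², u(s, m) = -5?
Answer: -27223 + I*√78934 ≈ -27223.0 + 280.95*I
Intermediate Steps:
n = 16 (n = (-5 + 1)² = (-4)² = 16)
R(Q) = 16*Q
-23639 + (R(-224) + √(-121274 + 42340)) = -23639 + (16*(-224) + √(-121274 + 42340)) = -23639 + (-3584 + √(-78934)) = -23639 + (-3584 + I*√78934) = -27223 + I*√78934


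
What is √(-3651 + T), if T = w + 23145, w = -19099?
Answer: √395 ≈ 19.875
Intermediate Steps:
T = 4046 (T = -19099 + 23145 = 4046)
√(-3651 + T) = √(-3651 + 4046) = √395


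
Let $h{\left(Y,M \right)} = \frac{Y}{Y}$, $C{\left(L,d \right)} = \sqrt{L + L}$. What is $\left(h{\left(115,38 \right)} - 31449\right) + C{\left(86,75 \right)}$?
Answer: $-31448 + 2 \sqrt{43} \approx -31435.0$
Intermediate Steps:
$C{\left(L,d \right)} = \sqrt{2} \sqrt{L}$ ($C{\left(L,d \right)} = \sqrt{2 L} = \sqrt{2} \sqrt{L}$)
$h{\left(Y,M \right)} = 1$
$\left(h{\left(115,38 \right)} - 31449\right) + C{\left(86,75 \right)} = \left(1 - 31449\right) + \sqrt{2} \sqrt{86} = -31448 + 2 \sqrt{43}$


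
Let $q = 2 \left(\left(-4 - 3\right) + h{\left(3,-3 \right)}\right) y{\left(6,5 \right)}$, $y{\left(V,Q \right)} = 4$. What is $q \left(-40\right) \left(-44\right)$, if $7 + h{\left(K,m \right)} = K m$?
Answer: $-323840$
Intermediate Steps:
$h{\left(K,m \right)} = -7 + K m$
$q = -184$ ($q = 2 \left(\left(-4 - 3\right) + \left(-7 + 3 \left(-3\right)\right)\right) 4 = 2 \left(-7 - 16\right) 4 = 2 \left(-23\right) 4 = \left(-46\right) 4 = -184$)
$q \left(-40\right) \left(-44\right) = \left(-184\right) \left(-40\right) \left(-44\right) = 7360 \left(-44\right) = -323840$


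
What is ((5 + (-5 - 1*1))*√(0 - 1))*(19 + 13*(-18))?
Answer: 215*I ≈ 215.0*I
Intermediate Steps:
((5 + (-5 - 1*1))*√(0 - 1))*(19 + 13*(-18)) = ((5 + (-5 - 1))*√(-1))*(19 - 234) = ((5 - 6)*I)*(-215) = -I*(-215) = 215*I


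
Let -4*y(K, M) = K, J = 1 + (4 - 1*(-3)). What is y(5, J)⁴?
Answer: 625/256 ≈ 2.4414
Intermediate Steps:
J = 8 (J = 1 + (4 + 3) = 1 + 7 = 8)
y(K, M) = -K/4
y(5, J)⁴ = (-¼*5)⁴ = (-5/4)⁴ = 625/256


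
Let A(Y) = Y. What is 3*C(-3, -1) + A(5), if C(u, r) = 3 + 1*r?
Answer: 11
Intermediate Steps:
C(u, r) = 3 + r
3*C(-3, -1) + A(5) = 3*(3 - 1) + 5 = 3*2 + 5 = 6 + 5 = 11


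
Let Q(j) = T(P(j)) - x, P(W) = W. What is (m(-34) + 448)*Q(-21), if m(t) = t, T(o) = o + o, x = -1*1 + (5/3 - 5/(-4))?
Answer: -36363/2 ≈ -18182.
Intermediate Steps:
x = 23/12 (x = -1 + (5*(⅓) - 5*(-¼)) = -1 + (5/3 + 5/4) = -1 + 35/12 = 23/12 ≈ 1.9167)
T(o) = 2*o
Q(j) = -23/12 + 2*j (Q(j) = 2*j - 1*23/12 = 2*j - 23/12 = -23/12 + 2*j)
(m(-34) + 448)*Q(-21) = (-34 + 448)*(-23/12 + 2*(-21)) = 414*(-23/12 - 42) = 414*(-527/12) = -36363/2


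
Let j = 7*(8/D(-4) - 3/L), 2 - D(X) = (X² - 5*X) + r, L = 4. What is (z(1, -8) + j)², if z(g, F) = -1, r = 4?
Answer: 344569/5776 ≈ 59.655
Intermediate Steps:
D(X) = -2 - X² + 5*X (D(X) = 2 - ((X² - 5*X) + 4) = 2 - (4 + X² - 5*X) = 2 + (-4 - X² + 5*X) = -2 - X² + 5*X)
j = -511/76 (j = 7*(8/(-2 - 1*(-4)² + 5*(-4)) - 3/4) = 7*(8/(-2 - 1*16 - 20) - 3*¼) = 7*(8/(-2 - 16 - 20) - ¾) = 7*(8/(-38) - ¾) = 7*(8*(-1/38) - ¾) = 7*(-4/19 - ¾) = 7*(-73/76) = -511/76 ≈ -6.7237)
(z(1, -8) + j)² = (-1 - 511/76)² = (-587/76)² = 344569/5776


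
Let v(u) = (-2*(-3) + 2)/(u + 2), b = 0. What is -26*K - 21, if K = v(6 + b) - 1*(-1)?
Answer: -73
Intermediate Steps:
v(u) = 8/(2 + u) (v(u) = (6 + 2)/(2 + u) = 8/(2 + u))
K = 2 (K = 8/(2 + (6 + 0)) - 1*(-1) = 8/(2 + 6) + 1 = 8/8 + 1 = 8*(⅛) + 1 = 1 + 1 = 2)
-26*K - 21 = -26*2 - 21 = -52 - 21 = -73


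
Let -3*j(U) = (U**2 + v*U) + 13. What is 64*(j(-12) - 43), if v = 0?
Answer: -18304/3 ≈ -6101.3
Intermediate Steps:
j(U) = -13/3 - U**2/3 (j(U) = -((U**2 + 0*U) + 13)/3 = -((U**2 + 0) + 13)/3 = -(U**2 + 13)/3 = -(13 + U**2)/3 = -13/3 - U**2/3)
64*(j(-12) - 43) = 64*((-13/3 - 1/3*(-12)**2) - 43) = 64*((-13/3 - 1/3*144) - 43) = 64*((-13/3 - 48) - 43) = 64*(-157/3 - 43) = 64*(-286/3) = -18304/3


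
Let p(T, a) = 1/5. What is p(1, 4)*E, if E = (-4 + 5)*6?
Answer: 6/5 ≈ 1.2000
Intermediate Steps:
p(T, a) = ⅕
E = 6 (E = 1*6 = 6)
p(1, 4)*E = (⅕)*6 = 6/5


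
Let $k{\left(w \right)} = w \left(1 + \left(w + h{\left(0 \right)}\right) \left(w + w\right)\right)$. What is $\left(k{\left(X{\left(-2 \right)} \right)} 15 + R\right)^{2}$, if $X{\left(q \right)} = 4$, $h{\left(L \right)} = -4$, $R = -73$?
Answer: $169$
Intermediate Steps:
$k{\left(w \right)} = w \left(1 + 2 w \left(-4 + w\right)\right)$ ($k{\left(w \right)} = w \left(1 + \left(w - 4\right) \left(w + w\right)\right) = w \left(1 + \left(-4 + w\right) 2 w\right) = w \left(1 + 2 w \left(-4 + w\right)\right)$)
$\left(k{\left(X{\left(-2 \right)} \right)} 15 + R\right)^{2} = \left(4 \left(1 - 32 + 2 \cdot 4^{2}\right) 15 - 73\right)^{2} = \left(4 \left(1 - 32 + 2 \cdot 16\right) 15 - 73\right)^{2} = \left(4 \left(1 - 32 + 32\right) 15 - 73\right)^{2} = \left(4 \cdot 1 \cdot 15 - 73\right)^{2} = \left(4 \cdot 15 - 73\right)^{2} = \left(60 - 73\right)^{2} = \left(-13\right)^{2} = 169$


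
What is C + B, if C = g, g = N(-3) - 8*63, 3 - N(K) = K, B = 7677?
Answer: 7179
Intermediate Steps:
N(K) = 3 - K
g = -498 (g = (3 - 1*(-3)) - 8*63 = (3 + 3) - 504 = 6 - 504 = -498)
C = -498
C + B = -498 + 7677 = 7179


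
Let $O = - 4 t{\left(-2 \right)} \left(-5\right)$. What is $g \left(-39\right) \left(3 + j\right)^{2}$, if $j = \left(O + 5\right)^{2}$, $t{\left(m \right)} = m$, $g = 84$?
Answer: $-4940155584$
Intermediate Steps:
$O = -40$ ($O = \left(-4\right) \left(-2\right) \left(-5\right) = 8 \left(-5\right) = -40$)
$j = 1225$ ($j = \left(-40 + 5\right)^{2} = \left(-35\right)^{2} = 1225$)
$g \left(-39\right) \left(3 + j\right)^{2} = 84 \left(-39\right) \left(3 + 1225\right)^{2} = - 3276 \cdot 1228^{2} = \left(-3276\right) 1507984 = -4940155584$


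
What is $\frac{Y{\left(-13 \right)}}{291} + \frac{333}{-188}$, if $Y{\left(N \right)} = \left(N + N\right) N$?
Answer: $- \frac{33359}{54708} \approx -0.60976$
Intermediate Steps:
$Y{\left(N \right)} = 2 N^{2}$ ($Y{\left(N \right)} = 2 N N = 2 N^{2}$)
$\frac{Y{\left(-13 \right)}}{291} + \frac{333}{-188} = \frac{2 \left(-13\right)^{2}}{291} + \frac{333}{-188} = 2 \cdot 169 \cdot \frac{1}{291} + 333 \left(- \frac{1}{188}\right) = 338 \cdot \frac{1}{291} - \frac{333}{188} = \frac{338}{291} - \frac{333}{188} = - \frac{33359}{54708}$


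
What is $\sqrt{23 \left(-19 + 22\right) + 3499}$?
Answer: $4 \sqrt{223} \approx 59.733$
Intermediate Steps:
$\sqrt{23 \left(-19 + 22\right) + 3499} = \sqrt{23 \cdot 3 + 3499} = \sqrt{69 + 3499} = \sqrt{3568} = 4 \sqrt{223}$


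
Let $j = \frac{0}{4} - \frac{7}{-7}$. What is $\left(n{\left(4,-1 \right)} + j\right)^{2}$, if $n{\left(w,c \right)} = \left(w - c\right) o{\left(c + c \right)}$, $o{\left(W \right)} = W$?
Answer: $81$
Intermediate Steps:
$j = 1$ ($j = 0 \cdot \frac{1}{4} - -1 = 0 + 1 = 1$)
$n{\left(w,c \right)} = 2 c \left(w - c\right)$ ($n{\left(w,c \right)} = \left(w - c\right) \left(c + c\right) = \left(w - c\right) 2 c = 2 c \left(w - c\right)$)
$\left(n{\left(4,-1 \right)} + j\right)^{2} = \left(2 \left(-1\right) \left(4 - -1\right) + 1\right)^{2} = \left(2 \left(-1\right) \left(4 + 1\right) + 1\right)^{2} = \left(2 \left(-1\right) 5 + 1\right)^{2} = \left(-10 + 1\right)^{2} = \left(-9\right)^{2} = 81$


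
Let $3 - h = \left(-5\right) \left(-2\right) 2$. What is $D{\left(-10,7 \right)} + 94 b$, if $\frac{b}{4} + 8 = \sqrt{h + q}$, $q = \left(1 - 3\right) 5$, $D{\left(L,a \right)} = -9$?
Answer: $-3017 + 1128 i \sqrt{3} \approx -3017.0 + 1953.8 i$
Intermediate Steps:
$h = -17$ ($h = 3 - \left(-5\right) \left(-2\right) 2 = 3 - 10 \cdot 2 = 3 - 20 = -17$)
$q = -10$ ($q = \left(-2\right) 5 = -10$)
$b = -32 + 12 i \sqrt{3}$ ($b = -32 + 4 \sqrt{-17 - 10} = -32 + 4 \sqrt{-27} = -32 + 4 \cdot 3 i \sqrt{3} = -32 + 12 i \sqrt{3} \approx -32.0 + 20.785 i$)
$D{\left(-10,7 \right)} + 94 b = -9 + 94 \left(-32 + 12 i \sqrt{3}\right) = -9 - \left(3008 - 1128 i \sqrt{3}\right) = -3017 + 1128 i \sqrt{3}$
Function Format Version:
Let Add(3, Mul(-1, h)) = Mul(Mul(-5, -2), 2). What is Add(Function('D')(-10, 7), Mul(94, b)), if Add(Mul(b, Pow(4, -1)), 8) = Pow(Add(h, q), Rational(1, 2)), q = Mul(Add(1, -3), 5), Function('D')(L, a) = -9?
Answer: Add(-3017, Mul(1128, I, Pow(3, Rational(1, 2)))) ≈ Add(-3017.0, Mul(1953.8, I))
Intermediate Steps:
h = -17 (h = Add(3, Mul(-1, Mul(Mul(-5, -2), 2))) = Add(3, Mul(-1, Mul(10, 2))) = Add(3, Mul(-1, 20)) = Add(3, -20) = -17)
q = -10 (q = Mul(-2, 5) = -10)
b = Add(-32, Mul(12, I, Pow(3, Rational(1, 2)))) (b = Add(-32, Mul(4, Pow(Add(-17, -10), Rational(1, 2)))) = Add(-32, Mul(4, Pow(-27, Rational(1, 2)))) = Add(-32, Mul(4, Mul(3, I, Pow(3, Rational(1, 2))))) = Add(-32, Mul(12, I, Pow(3, Rational(1, 2)))) ≈ Add(-32.000, Mul(20.785, I)))
Add(Function('D')(-10, 7), Mul(94, b)) = Add(-9, Mul(94, Add(-32, Mul(12, I, Pow(3, Rational(1, 2)))))) = Add(-9, Add(-3008, Mul(1128, I, Pow(3, Rational(1, 2))))) = Add(-3017, Mul(1128, I, Pow(3, Rational(1, 2))))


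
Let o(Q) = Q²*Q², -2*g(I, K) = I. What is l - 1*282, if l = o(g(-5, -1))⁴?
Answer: 152569409473/65536 ≈ 2.3280e+6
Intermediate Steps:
g(I, K) = -I/2
o(Q) = Q⁴
l = 152587890625/65536 (l = ((-½*(-5))⁴)⁴ = ((5/2)⁴)⁴ = (625/16)⁴ = 152587890625/65536 ≈ 2.3283e+6)
l - 1*282 = 152587890625/65536 - 1*282 = 152587890625/65536 - 282 = 152569409473/65536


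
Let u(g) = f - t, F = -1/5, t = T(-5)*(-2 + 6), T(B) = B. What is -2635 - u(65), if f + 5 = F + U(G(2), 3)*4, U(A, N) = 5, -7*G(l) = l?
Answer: -13349/5 ≈ -2669.8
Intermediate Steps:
G(l) = -l/7
t = -20 (t = -5*(-2 + 6) = -5*4 = -20)
F = -⅕ (F = -1*⅕ = -⅕ ≈ -0.20000)
f = 74/5 (f = -5 + (-⅕ + 5*4) = -5 + (-⅕ + 20) = -5 + 99/5 = 74/5 ≈ 14.800)
u(g) = 174/5 (u(g) = 74/5 - 1*(-20) = 74/5 + 20 = 174/5)
-2635 - u(65) = -2635 - 1*174/5 = -2635 - 174/5 = -13349/5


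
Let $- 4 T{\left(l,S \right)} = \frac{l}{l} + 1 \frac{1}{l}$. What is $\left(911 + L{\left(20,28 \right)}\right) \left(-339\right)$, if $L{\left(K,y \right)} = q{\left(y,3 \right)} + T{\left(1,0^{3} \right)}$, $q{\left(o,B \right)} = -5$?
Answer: $- \frac{613929}{2} \approx -3.0696 \cdot 10^{5}$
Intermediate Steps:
$T{\left(l,S \right)} = - \frac{1}{4} - \frac{1}{4 l}$ ($T{\left(l,S \right)} = - \frac{\frac{l}{l} + 1 \frac{1}{l}}{4} = - \frac{1 + \frac{1}{l}}{4} = - \frac{1}{4} - \frac{1}{4 l}$)
$L{\left(K,y \right)} = - \frac{11}{2}$ ($L{\left(K,y \right)} = -5 + \frac{-1 - 1}{4 \cdot 1} = -5 + \frac{1}{4} \cdot 1 \left(-1 - 1\right) = -5 + \frac{1}{4} \cdot 1 \left(-2\right) = -5 - \frac{1}{2} = - \frac{11}{2}$)
$\left(911 + L{\left(20,28 \right)}\right) \left(-339\right) = \left(911 - \frac{11}{2}\right) \left(-339\right) = \frac{1811}{2} \left(-339\right) = - \frac{613929}{2}$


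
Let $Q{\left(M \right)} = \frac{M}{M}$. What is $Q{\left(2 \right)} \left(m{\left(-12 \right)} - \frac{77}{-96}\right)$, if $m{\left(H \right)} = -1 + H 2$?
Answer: $- \frac{2323}{96} \approx -24.198$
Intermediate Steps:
$Q{\left(M \right)} = 1$
$m{\left(H \right)} = -1 + 2 H$
$Q{\left(2 \right)} \left(m{\left(-12 \right)} - \frac{77}{-96}\right) = 1 \left(\left(-1 + 2 \left(-12\right)\right) - \frac{77}{-96}\right) = 1 \left(\left(-1 - 24\right) - - \frac{77}{96}\right) = 1 \left(-25 + \frac{77}{96}\right) = 1 \left(- \frac{2323}{96}\right) = - \frac{2323}{96}$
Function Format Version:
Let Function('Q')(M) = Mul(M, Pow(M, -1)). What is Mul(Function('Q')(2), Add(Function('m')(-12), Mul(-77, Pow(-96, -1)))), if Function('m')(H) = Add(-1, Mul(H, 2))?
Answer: Rational(-2323, 96) ≈ -24.198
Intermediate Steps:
Function('Q')(M) = 1
Function('m')(H) = Add(-1, Mul(2, H))
Mul(Function('Q')(2), Add(Function('m')(-12), Mul(-77, Pow(-96, -1)))) = Mul(1, Add(Add(-1, Mul(2, -12)), Mul(-77, Pow(-96, -1)))) = Mul(1, Add(Add(-1, -24), Mul(-77, Rational(-1, 96)))) = Mul(1, Add(-25, Rational(77, 96))) = Mul(1, Rational(-2323, 96)) = Rational(-2323, 96)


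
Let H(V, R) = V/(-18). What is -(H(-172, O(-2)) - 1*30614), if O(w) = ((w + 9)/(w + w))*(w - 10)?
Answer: 275440/9 ≈ 30604.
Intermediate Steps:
O(w) = (-10 + w)*(9 + w)/(2*w) (O(w) = ((9 + w)/((2*w)))*(-10 + w) = ((9 + w)*(1/(2*w)))*(-10 + w) = ((9 + w)/(2*w))*(-10 + w) = (-10 + w)*(9 + w)/(2*w))
H(V, R) = -V/18 (H(V, R) = V*(-1/18) = -V/18)
-(H(-172, O(-2)) - 1*30614) = -(-1/18*(-172) - 1*30614) = -(86/9 - 30614) = -1*(-275440/9) = 275440/9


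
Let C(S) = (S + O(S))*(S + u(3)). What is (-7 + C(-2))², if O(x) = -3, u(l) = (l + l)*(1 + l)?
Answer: 13689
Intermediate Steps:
u(l) = 2*l*(1 + l) (u(l) = (2*l)*(1 + l) = 2*l*(1 + l))
C(S) = (-3 + S)*(24 + S) (C(S) = (S - 3)*(S + 2*3*(1 + 3)) = (-3 + S)*(S + 2*3*4) = (-3 + S)*(S + 24) = (-3 + S)*(24 + S))
(-7 + C(-2))² = (-7 + (-72 + (-2)² + 21*(-2)))² = (-7 + (-72 + 4 - 42))² = (-7 - 110)² = (-117)² = 13689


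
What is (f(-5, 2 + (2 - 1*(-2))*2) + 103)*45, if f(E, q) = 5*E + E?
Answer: 3285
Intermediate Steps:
f(E, q) = 6*E
(f(-5, 2 + (2 - 1*(-2))*2) + 103)*45 = (6*(-5) + 103)*45 = (-30 + 103)*45 = 73*45 = 3285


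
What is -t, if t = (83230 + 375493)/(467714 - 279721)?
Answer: -458723/187993 ≈ -2.4401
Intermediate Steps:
t = 458723/187993 ≈ 2.4401
-t = -1*458723/187993 = -458723/187993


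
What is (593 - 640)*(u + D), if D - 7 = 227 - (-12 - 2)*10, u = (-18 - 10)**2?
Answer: -54426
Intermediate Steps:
u = 784 (u = (-28)**2 = 784)
D = 374 (D = 7 + (227 - (-12 - 2)*10) = 7 + (227 - (-14)*10) = 7 + (227 - 1*(-140)) = 7 + (227 + 140) = 7 + 367 = 374)
(593 - 640)*(u + D) = (593 - 640)*(784 + 374) = -47*1158 = -54426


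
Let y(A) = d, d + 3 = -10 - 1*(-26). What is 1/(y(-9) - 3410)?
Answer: -1/3397 ≈ -0.00029438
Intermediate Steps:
d = 13 (d = -3 + (-10 - 1*(-26)) = -3 + (-10 + 26) = -3 + 16 = 13)
y(A) = 13
1/(y(-9) - 3410) = 1/(13 - 3410) = 1/(-3397) = -1/3397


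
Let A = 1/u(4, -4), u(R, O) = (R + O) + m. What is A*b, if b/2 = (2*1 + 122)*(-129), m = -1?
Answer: 31992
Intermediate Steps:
u(R, O) = -1 + O + R (u(R, O) = (R + O) - 1 = (O + R) - 1 = -1 + O + R)
A = -1 (A = 1/(-1 - 4 + 4) = 1/(-1) = -1)
b = -31992 (b = 2*((2*1 + 122)*(-129)) = 2*((2 + 122)*(-129)) = 2*(124*(-129)) = 2*(-15996) = -31992)
A*b = -1*(-31992) = 31992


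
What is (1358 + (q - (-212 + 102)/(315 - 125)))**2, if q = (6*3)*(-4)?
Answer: 597558025/361 ≈ 1.6553e+6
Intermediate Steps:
q = -72 (q = 18*(-4) = -72)
(1358 + (q - (-212 + 102)/(315 - 125)))**2 = (1358 + (-72 - (-212 + 102)/(315 - 125)))**2 = (1358 + (-72 - (-110)/190))**2 = (1358 + (-72 - 1*(-11/19)))**2 = (1358 + (-72 + 11/19))**2 = (1358 - 1357/19)**2 = (24445/19)**2 = 597558025/361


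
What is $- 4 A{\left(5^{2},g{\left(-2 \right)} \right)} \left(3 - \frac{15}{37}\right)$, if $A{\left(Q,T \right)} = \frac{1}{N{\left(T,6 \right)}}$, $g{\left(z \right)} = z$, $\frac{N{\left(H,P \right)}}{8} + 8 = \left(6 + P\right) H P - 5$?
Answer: $\frac{48}{5809} \approx 0.008263$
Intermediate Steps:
$N{\left(H,P \right)} = -104 + 8 H P \left(6 + P\right)$ ($N{\left(H,P \right)} = -64 + 8 \left(\left(6 + P\right) H P - 5\right) = -64 + 8 \left(H \left(6 + P\right) P - 5\right) = -64 + 8 \left(H P \left(6 + P\right) - 5\right) = -64 + 8 \left(-5 + H P \left(6 + P\right)\right) = -64 + \left(-40 + 8 H P \left(6 + P\right)\right) = -104 + 8 H P \left(6 + P\right)$)
$A{\left(Q,T \right)} = \frac{1}{-104 + 576 T}$ ($A{\left(Q,T \right)} = \frac{1}{-104 + 8 T 6^{2} + 48 T 6} = \frac{1}{-104 + 8 T 36 + 288 T} = \frac{1}{-104 + 288 T + 288 T} = \frac{1}{-104 + 576 T}$)
$- 4 A{\left(5^{2},g{\left(-2 \right)} \right)} \left(3 - \frac{15}{37}\right) = - 4 \frac{1}{8 \left(-13 + 72 \left(-2\right)\right)} \left(3 - \frac{15}{37}\right) = - 4 \frac{1}{8 \left(-13 - 144\right)} \left(3 - \frac{15}{37}\right) = - 4 \frac{1}{8 \left(-157\right)} \left(3 - \frac{15}{37}\right) = - 4 \cdot \frac{1}{8} \left(- \frac{1}{157}\right) \frac{96}{37} = \left(-4\right) \left(- \frac{1}{1256}\right) \frac{96}{37} = \frac{1}{314} \cdot \frac{96}{37} = \frac{48}{5809}$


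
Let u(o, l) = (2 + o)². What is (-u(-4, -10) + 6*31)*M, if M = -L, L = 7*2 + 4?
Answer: -3276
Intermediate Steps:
L = 18 (L = 14 + 4 = 18)
M = -18 (M = -1*18 = -18)
(-u(-4, -10) + 6*31)*M = (-(2 - 4)² + 6*31)*(-18) = (-1*(-2)² + 186)*(-18) = (-1*4 + 186)*(-18) = (-4 + 186)*(-18) = 182*(-18) = -3276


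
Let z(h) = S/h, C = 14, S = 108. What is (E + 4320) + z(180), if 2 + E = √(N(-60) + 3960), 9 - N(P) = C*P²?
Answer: 21593/5 + 3*I*√5159 ≈ 4318.6 + 215.48*I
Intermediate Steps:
N(P) = 9 - 14*P²
E = -2 + 3*I*√5159 (E = -2 + √((9 - 14*(-60)²) + 3960) = -2 + √((9 - 14*3600) + 3960) = -2 + √((9 - 50400) + 3960) = -2 + √(-50391 + 3960) = -2 + √(-46431) = -2 + 3*I*√5159 ≈ -2.0 + 215.48*I)
z(h) = 108/h
(E + 4320) + z(180) = ((-2 + 3*I*√5159) + 4320) + 108/180 = (4318 + 3*I*√5159) + 108*(1/180) = (4318 + 3*I*√5159) + ⅗ = 21593/5 + 3*I*√5159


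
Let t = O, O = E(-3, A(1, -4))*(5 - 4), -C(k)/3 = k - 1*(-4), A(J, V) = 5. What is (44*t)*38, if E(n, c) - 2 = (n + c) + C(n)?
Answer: 1672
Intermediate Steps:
C(k) = -12 - 3*k (C(k) = -3*(k - 1*(-4)) = -3*(k + 4) = -3*(4 + k) = -12 - 3*k)
E(n, c) = -10 + c - 2*n (E(n, c) = 2 + ((n + c) + (-12 - 3*n)) = 2 + ((c + n) + (-12 - 3*n)) = 2 + (-12 + c - 2*n) = -10 + c - 2*n)
O = 1 (O = (-10 + 5 - 2*(-3))*(5 - 4) = (-10 + 5 + 6)*1 = 1*1 = 1)
t = 1
(44*t)*38 = (44*1)*38 = 44*38 = 1672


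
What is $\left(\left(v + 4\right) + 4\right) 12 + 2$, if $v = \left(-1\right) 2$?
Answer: $74$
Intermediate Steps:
$v = -2$
$\left(\left(v + 4\right) + 4\right) 12 + 2 = \left(\left(-2 + 4\right) + 4\right) 12 + 2 = \left(2 + 4\right) 12 + 2 = 6 \cdot 12 + 2 = 72 + 2 = 74$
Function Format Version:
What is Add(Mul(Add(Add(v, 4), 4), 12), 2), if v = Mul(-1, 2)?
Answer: 74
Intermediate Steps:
v = -2
Add(Mul(Add(Add(v, 4), 4), 12), 2) = Add(Mul(Add(Add(-2, 4), 4), 12), 2) = Add(Mul(Add(2, 4), 12), 2) = Add(Mul(6, 12), 2) = Add(72, 2) = 74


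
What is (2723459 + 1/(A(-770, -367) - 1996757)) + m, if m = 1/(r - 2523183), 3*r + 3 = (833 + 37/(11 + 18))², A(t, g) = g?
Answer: 3930176724003367552811/1443082757627238 ≈ 2.7235e+6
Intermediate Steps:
r = 585347113/2523 (r = -1 + (833 + 37/(11 + 18))²/3 = -1 + (833 + 37/29)²/3 = -1 + (24194/29)²/3 = -1 + (⅓)*(585349636/841) = -1 + 585349636/2523 = 585347113/2523 ≈ 2.3200e+5)
m = -2523/5780643596 (m = 1/(585347113/2523 - 2523183) = 1/(-5780643596/2523) = -2523/5780643596 ≈ -4.3646e-7)
(2723459 + 1/(A(-770, -367) - 1996757)) + m = (2723459 + 1/(-367 - 1996757)) - 2523/5780643596 = (2723459 + 1/(-1997124)) - 2523/5780643596 = (2723459 - 1/1997124) - 2523/5780643596 = 5439085331915/1997124 - 2523/5780643596 = 3930176724003367552811/1443082757627238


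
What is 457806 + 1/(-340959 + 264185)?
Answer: 35147597843/76774 ≈ 4.5781e+5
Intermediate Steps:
457806 + 1/(-340959 + 264185) = 457806 + 1/(-76774) = 457806 - 1/76774 = 35147597843/76774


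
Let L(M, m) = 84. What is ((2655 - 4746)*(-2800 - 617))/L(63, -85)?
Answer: 2381649/28 ≈ 85059.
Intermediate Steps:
((2655 - 4746)*(-2800 - 617))/L(63, -85) = ((2655 - 4746)*(-2800 - 617))/84 = -2091*(-3417)*(1/84) = 7144947*(1/84) = 2381649/28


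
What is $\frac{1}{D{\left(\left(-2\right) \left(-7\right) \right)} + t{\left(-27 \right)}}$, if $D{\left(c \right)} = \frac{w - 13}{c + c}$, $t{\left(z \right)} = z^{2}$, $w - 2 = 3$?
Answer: $\frac{7}{5101} \approx 0.0013723$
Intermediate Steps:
$w = 5$ ($w = 2 + 3 = 5$)
$D{\left(c \right)} = - \frac{4}{c}$ ($D{\left(c \right)} = \frac{5 - 13}{c + c} = - \frac{8}{2 c} = - 8 \frac{1}{2 c} = - \frac{4}{c}$)
$\frac{1}{D{\left(\left(-2\right) \left(-7\right) \right)} + t{\left(-27 \right)}} = \frac{1}{- \frac{4}{\left(-2\right) \left(-7\right)} + \left(-27\right)^{2}} = \frac{1}{- \frac{4}{14} + 729} = \frac{1}{\left(-4\right) \frac{1}{14} + 729} = \frac{1}{- \frac{2}{7} + 729} = \frac{1}{\frac{5101}{7}} = \frac{7}{5101}$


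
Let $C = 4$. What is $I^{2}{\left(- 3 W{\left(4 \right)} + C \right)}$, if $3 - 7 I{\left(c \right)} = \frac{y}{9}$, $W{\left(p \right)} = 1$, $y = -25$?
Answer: $\frac{2704}{3969} \approx 0.68128$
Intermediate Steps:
$I{\left(c \right)} = \frac{52}{63}$ ($I{\left(c \right)} = \frac{3}{7} - \frac{\left(-25\right) \frac{1}{9}}{7} = \frac{3}{7} - - \frac{25}{63} = \frac{3}{7} + \frac{25}{63} = \frac{52}{63}$)
$I^{2}{\left(- 3 W{\left(4 \right)} + C \right)} = \left(\frac{52}{63}\right)^{2} = \frac{2704}{3969}$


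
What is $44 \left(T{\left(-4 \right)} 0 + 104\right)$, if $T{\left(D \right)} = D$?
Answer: $4576$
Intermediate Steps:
$44 \left(T{\left(-4 \right)} 0 + 104\right) = 44 \left(\left(-4\right) 0 + 104\right) = 44 \left(0 + 104\right) = 44 \cdot 104 = 4576$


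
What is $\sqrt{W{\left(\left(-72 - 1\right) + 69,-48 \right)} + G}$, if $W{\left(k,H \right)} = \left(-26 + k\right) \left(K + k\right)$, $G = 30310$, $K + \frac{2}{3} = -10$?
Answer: $5 \sqrt{1230} \approx 175.36$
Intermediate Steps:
$K = - \frac{32}{3}$ ($K = - \frac{2}{3} - 10 = - \frac{32}{3} \approx -10.667$)
$W{\left(k,H \right)} = \left(-26 + k\right) \left(- \frac{32}{3} + k\right)$
$\sqrt{W{\left(\left(-72 - 1\right) + 69,-48 \right)} + G} = \sqrt{\left(\frac{832}{3} + \left(\left(-72 - 1\right) + 69\right)^{2} - \frac{110 \left(\left(-72 - 1\right) + 69\right)}{3}\right) + 30310} = \sqrt{\left(\frac{832}{3} + \left(-73 + 69\right)^{2} - \frac{110 \left(-73 + 69\right)}{3}\right) + 30310} = \sqrt{\left(\frac{832}{3} + \left(-4\right)^{2} - - \frac{440}{3}\right) + 30310} = \sqrt{\left(\frac{832}{3} + 16 + \frac{440}{3}\right) + 30310} = \sqrt{440 + 30310} = \sqrt{30750} = 5 \sqrt{1230}$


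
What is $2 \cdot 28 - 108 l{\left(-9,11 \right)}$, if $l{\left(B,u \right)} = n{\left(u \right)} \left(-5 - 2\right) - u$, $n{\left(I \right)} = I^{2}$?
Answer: $92720$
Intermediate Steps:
$l{\left(B,u \right)} = - u - 7 u^{2}$ ($l{\left(B,u \right)} = u^{2} \left(-5 - 2\right) - u = u^{2} \left(-7\right) - u = - 7 u^{2} - u = - u - 7 u^{2}$)
$2 \cdot 28 - 108 l{\left(-9,11 \right)} = 2 \cdot 28 - 108 \cdot 11 \left(-1 - 77\right) = 56 - 108 \cdot 11 \left(-1 - 77\right) = 56 - 108 \cdot 11 \left(-78\right) = 56 - -92664 = 56 + 92664 = 92720$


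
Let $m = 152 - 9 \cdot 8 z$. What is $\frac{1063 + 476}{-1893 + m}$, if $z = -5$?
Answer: $- \frac{1539}{1381} \approx -1.1144$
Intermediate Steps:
$m = 512$ ($m = 152 - 9 \cdot 8 \left(-5\right) = 152 - 72 \left(-5\right) = 152 - -360 = 152 + 360 = 512$)
$\frac{1063 + 476}{-1893 + m} = \frac{1063 + 476}{-1893 + 512} = \frac{1539}{-1381} = 1539 \left(- \frac{1}{1381}\right) = - \frac{1539}{1381}$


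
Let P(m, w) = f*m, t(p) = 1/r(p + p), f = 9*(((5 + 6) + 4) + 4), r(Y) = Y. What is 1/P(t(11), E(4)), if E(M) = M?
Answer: 22/171 ≈ 0.12865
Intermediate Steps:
f = 171 (f = 9*((11 + 4) + 4) = 9*(15 + 4) = 9*19 = 171)
t(p) = 1/(2*p) (t(p) = 1/(p + p) = 1/(2*p))
P(m, w) = 171*m
1/P(t(11), E(4)) = 1/(171*((1/2)/11)) = 1/(171*((1/2)*(1/11))) = 1/(171*(1/22)) = 1/(171/22) = 22/171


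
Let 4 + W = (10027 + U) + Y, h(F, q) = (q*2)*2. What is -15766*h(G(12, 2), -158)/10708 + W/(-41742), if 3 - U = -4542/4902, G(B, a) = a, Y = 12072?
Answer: 84903728202821/91294303878 ≈ 930.00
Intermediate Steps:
U = 3208/817 (U = 3 - (-4542)/4902 = 3 - 1*(-757/817) = 3 + 757/817 = 3208/817 ≈ 3.9266)
h(F, q) = 4*q (h(F, q) = (2*q)*2 = 4*q)
W = 18054823/817 (W = -4 + ((10027 + 3208/817) + 12072) = -4 + (8195267/817 + 12072) = -4 + 18058091/817 = 18054823/817 ≈ 22099.)
-15766*h(G(12, 2), -158)/10708 + W/(-41742) = -15766/(10708/((4*(-158)))) + (18054823/817)/(-41742) = -15766/(10708/(-632)) + (18054823/817)*(-1/41742) = -15766/(10708*(-1/632)) - 18054823/34103214 = -15766/(-2677/158) - 18054823/34103214 = -15766*(-158/2677) - 18054823/34103214 = 2491028/2677 - 18054823/34103214 = 84903728202821/91294303878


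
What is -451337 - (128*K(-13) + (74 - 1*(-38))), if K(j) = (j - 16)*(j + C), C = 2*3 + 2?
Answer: -470009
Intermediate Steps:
C = 8 (C = 6 + 2 = 8)
K(j) = (-16 + j)*(8 + j) (K(j) = (j - 16)*(j + 8) = (-16 + j)*(8 + j))
-451337 - (128*K(-13) + (74 - 1*(-38))) = -451337 - (128*(-128 + (-13)² - 8*(-13)) + (74 - 1*(-38))) = -451337 - (128*(-128 + 169 + 104) + (74 + 38)) = -451337 - (128*145 + 112) = -451337 - (18560 + 112) = -451337 - 1*18672 = -451337 - 18672 = -470009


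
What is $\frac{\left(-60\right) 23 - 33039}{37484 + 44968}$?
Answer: $- \frac{11473}{27484} \approx -0.41744$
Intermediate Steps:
$\frac{\left(-60\right) 23 - 33039}{37484 + 44968} = \frac{-1380 - 33039}{82452} = \left(-34419\right) \frac{1}{82452} = - \frac{11473}{27484}$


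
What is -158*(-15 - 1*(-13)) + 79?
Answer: 395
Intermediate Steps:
-158*(-15 - 1*(-13)) + 79 = -158*(-15 + 13) + 79 = -158*(-2) + 79 = 316 + 79 = 395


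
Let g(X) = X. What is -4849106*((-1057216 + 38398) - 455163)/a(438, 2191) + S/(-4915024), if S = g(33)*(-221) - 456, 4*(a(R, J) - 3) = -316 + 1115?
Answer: 140520341741041699095/3986084464 ≈ 3.5253e+10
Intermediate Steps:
a(R, J) = 811/4 (a(R, J) = 3 + (-316 + 1115)/4 = 3 + (1/4)*799 = 3 + 799/4 = 811/4)
S = -7749 (S = 33*(-221) - 456 = -7293 - 456 = -7749)
-4849106*((-1057216 + 38398) - 455163)/a(438, 2191) + S/(-4915024) = -4849106/(811/(4*((-1057216 + 38398) - 455163))) - 7749/(-4915024) = -4849106/(811/(4*(-1018818 - 455163))) - 7749*(-1/4915024) = -4849106/((811/4)/(-1473981)) + 7749/4915024 = -4849106/((811/4)*(-1/1473981)) + 7749/4915024 = -4849106/(-811/5895924) + 7749/4915024 = -4849106*(-5895924/811) + 7749/4915024 = 28589960443944/811 + 7749/4915024 = 140520341741041699095/3986084464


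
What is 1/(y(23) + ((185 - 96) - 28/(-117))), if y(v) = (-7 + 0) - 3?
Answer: 117/9271 ≈ 0.012620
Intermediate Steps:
y(v) = -10 (y(v) = -7 - 3 = -10)
1/(y(23) + ((185 - 96) - 28/(-117))) = 1/(-10 + ((185 - 96) - 28/(-117))) = 1/(-10 + (89 - 28*(-1/117))) = 1/(-10 + (89 + 28/117)) = 1/(-10 + 10441/117) = 1/(9271/117) = 117/9271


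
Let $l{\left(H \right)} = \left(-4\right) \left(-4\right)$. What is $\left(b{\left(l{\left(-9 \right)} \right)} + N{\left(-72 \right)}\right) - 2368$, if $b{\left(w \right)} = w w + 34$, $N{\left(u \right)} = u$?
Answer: $-2150$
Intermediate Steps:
$l{\left(H \right)} = 16$
$b{\left(w \right)} = 34 + w^{2}$ ($b{\left(w \right)} = w^{2} + 34 = 34 + w^{2}$)
$\left(b{\left(l{\left(-9 \right)} \right)} + N{\left(-72 \right)}\right) - 2368 = \left(\left(34 + 16^{2}\right) - 72\right) - 2368 = \left(\left(34 + 256\right) - 72\right) - 2368 = \left(290 - 72\right) - 2368 = 218 - 2368 = -2150$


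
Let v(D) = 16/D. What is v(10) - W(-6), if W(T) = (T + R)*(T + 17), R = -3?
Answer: 503/5 ≈ 100.60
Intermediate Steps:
W(T) = (-3 + T)*(17 + T) (W(T) = (T - 3)*(T + 17) = (-3 + T)*(17 + T))
v(10) - W(-6) = 16/10 - (-51 + (-6)² + 14*(-6)) = 16*(⅒) - (-51 + 36 - 84) = 8/5 - 1*(-99) = 8/5 + 99 = 503/5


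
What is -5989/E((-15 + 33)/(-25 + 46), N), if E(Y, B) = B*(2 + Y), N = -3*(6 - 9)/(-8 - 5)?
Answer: 544999/180 ≈ 3027.8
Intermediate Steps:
N = -9/13 (N = -(-9)/(-13) = -(-9)*(-1)/13 = -3*3/13 = -9/13 ≈ -0.69231)
-5989/E((-15 + 33)/(-25 + 46), N) = -5989*(-13/(9*(2 + (-15 + 33)/(-25 + 46)))) = -5989*(-13/(9*(2 + 18/21))) = -5989*(-13/(9*(2 + 18*(1/21)))) = -5989*(-13/(9*(2 + 6/7))) = -5989/((-9/13*20/7)) = -5989/(-180/91) = -5989*(-91/180) = 544999/180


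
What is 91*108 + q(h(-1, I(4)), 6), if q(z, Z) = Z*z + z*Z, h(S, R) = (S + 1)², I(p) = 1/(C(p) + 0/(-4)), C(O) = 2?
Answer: 9828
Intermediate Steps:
I(p) = ½ (I(p) = 1/(2 + 0/(-4)) = 1/(2 + 0*(-¼)) = 1/(2 + 0) = 1/2 = ½)
h(S, R) = (1 + S)²
q(z, Z) = 2*Z*z (q(z, Z) = Z*z + Z*z = 2*Z*z)
91*108 + q(h(-1, I(4)), 6) = 91*108 + 2*6*(1 - 1)² = 9828 + 2*6*0² = 9828 + 2*6*0 = 9828 + 0 = 9828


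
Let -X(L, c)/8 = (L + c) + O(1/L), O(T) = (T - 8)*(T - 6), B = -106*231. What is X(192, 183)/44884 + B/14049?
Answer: -11980415977/6588868608 ≈ -1.8183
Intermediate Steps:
B = -24486
O(T) = (-8 + T)*(-6 + T)
X(L, c) = -384 - 8*L - 8*c - 8/L² + 112/L (X(L, c) = -8*((L + c) + (48 + (1/L)² - 14/L)) = -8*((L + c) + (48 + L⁻² - 14/L)) = -8*(48 + L + c + L⁻² - 14/L) = -384 - 8*L - 8*c - 8/L² + 112/L)
X(192, 183)/44884 + B/14049 = (-384 - 8*192 - 8*183 - 8/192² + 112/192)/44884 - 24486/14049 = (-384 - 1536 - 1464 - 8*1/36864 + 112*(1/192))*(1/44884) - 24486*1/14049 = (-384 - 1536 - 1464 - 1/4608 + 7/12)*(1/44884) - 1166/669 = -15590785/4608*1/44884 - 1166/669 = -2227255/29546496 - 1166/669 = -11980415977/6588868608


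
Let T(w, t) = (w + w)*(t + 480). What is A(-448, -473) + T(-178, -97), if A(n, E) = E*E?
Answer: 87381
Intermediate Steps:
T(w, t) = 2*w*(480 + t) (T(w, t) = (2*w)*(480 + t) = 2*w*(480 + t))
A(n, E) = E²
A(-448, -473) + T(-178, -97) = (-473)² + 2*(-178)*(480 - 97) = 223729 + 2*(-178)*383 = 223729 - 136348 = 87381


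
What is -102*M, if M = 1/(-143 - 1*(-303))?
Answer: -51/80 ≈ -0.63750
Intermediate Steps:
M = 1/160 (M = 1/(-143 + 303) = 1/160 ≈ 0.0062500)
-102*M = -102*1/160 = -51/80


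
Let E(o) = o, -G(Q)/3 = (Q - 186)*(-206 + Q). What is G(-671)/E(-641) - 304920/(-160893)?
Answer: 40330186739/11459157 ≈ 3519.5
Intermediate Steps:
G(Q) = -3*(-206 + Q)*(-186 + Q) (G(Q) = -3*(Q - 186)*(-206 + Q) = -3*(-186 + Q)*(-206 + Q) = -3*(-206 + Q)*(-186 + Q))
G(-671)/E(-641) - 304920/(-160893) = (-114948 - 3*(-671)² + 1176*(-671))/(-641) - 304920/(-160893) = (-114948 - 3*450241 - 789096)*(-1/641) - 304920*(-1/160893) = (-114948 - 1350723 - 789096)*(-1/641) + 33880/17877 = -2254767*(-1/641) + 33880/17877 = 2254767/641 + 33880/17877 = 40330186739/11459157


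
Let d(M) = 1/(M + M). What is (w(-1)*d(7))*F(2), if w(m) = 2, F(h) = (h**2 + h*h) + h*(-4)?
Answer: 0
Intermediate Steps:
F(h) = -4*h + 2*h**2 (F(h) = (h**2 + h**2) - 4*h = 2*h**2 - 4*h = -4*h + 2*h**2)
d(M) = 1/(2*M)
(w(-1)*d(7))*F(2) = (2*((1/2)/7))*(2*2*(-2 + 2)) = (2*((1/2)*(1/7)))*(2*2*0) = (2*(1/14))*0 = (1/7)*0 = 0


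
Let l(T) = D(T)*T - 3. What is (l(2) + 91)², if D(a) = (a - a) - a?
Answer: 7056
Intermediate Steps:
D(a) = -a (D(a) = 0 - a = -a)
l(T) = -3 - T² (l(T) = (-T)*T - 3 = -T² - 3 = -3 - T²)
(l(2) + 91)² = ((-3 - 1*2²) + 91)² = ((-3 - 1*4) + 91)² = ((-3 - 4) + 91)² = (-7 + 91)² = 84² = 7056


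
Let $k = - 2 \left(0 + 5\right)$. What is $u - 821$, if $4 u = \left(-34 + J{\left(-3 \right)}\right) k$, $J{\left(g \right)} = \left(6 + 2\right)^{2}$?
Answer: $-896$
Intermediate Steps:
$J{\left(g \right)} = 64$ ($J{\left(g \right)} = 8^{2} = 64$)
$k = -10$ ($k = \left(-2\right) 5 = -10$)
$u = -75$ ($u = \frac{\left(-34 + 64\right) \left(-10\right)}{4} = \frac{30 \left(-10\right)}{4} = \frac{1}{4} \left(-300\right) = -75$)
$u - 821 = -75 - 821 = -896$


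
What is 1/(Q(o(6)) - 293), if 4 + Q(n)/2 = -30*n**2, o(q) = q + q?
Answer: -1/8941 ≈ -0.00011184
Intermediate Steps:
o(q) = 2*q
Q(n) = -8 - 60*n**2 (Q(n) = -8 + 2*(-30*n**2) = -8 - 60*n**2)
1/(Q(o(6)) - 293) = 1/((-8 - 60*(2*6)**2) - 293) = 1/((-8 - 60*12**2) - 293) = 1/((-8 - 60*144) - 293) = 1/((-8 - 8640) - 293) = 1/(-8648 - 293) = 1/(-8941) = -1/8941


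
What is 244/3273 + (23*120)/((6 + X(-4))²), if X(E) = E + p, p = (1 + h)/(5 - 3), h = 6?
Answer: 36163444/396033 ≈ 91.314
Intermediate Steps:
p = 7/2 (p = (1 + 6)/(5 - 3) = 7/2 ≈ 3.5000)
X(E) = 7/2 + E (X(E) = E + 7/2 = 7/2 + E)
244/3273 + (23*120)/((6 + X(-4))²) = 244/3273 + (23*120)/((6 + (7/2 - 4))²) = 244*(1/3273) + 2760/((6 - ½)²) = 244/3273 + 2760/((11/2)²) = 244/3273 + 2760/(121/4) = 244/3273 + 2760*(4/121) = 244/3273 + 11040/121 = 36163444/396033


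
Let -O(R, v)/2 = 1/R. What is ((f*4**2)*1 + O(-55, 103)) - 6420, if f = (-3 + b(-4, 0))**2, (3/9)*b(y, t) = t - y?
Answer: -281818/55 ≈ -5124.0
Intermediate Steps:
b(y, t) = -3*y + 3*t (b(y, t) = 3*(t - y) = -3*y + 3*t)
f = 81 (f = (-3 + (-3*(-4) + 3*0))**2 = (-3 + (12 + 0))**2 = (-3 + 12)**2 = 9**2 = 81)
O(R, v) = -2/R
((f*4**2)*1 + O(-55, 103)) - 6420 = ((81*4**2)*1 - 2/(-55)) - 6420 = ((81*16)*1 - 2*(-1/55)) - 6420 = (1296*1 + 2/55) - 6420 = (1296 + 2/55) - 6420 = 71282/55 - 6420 = -281818/55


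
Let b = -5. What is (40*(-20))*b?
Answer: 4000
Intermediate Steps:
(40*(-20))*b = (40*(-20))*(-5) = -800*(-5) = 4000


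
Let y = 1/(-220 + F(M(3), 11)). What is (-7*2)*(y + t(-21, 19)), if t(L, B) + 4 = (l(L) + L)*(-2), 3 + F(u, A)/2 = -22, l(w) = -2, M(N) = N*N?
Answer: -79373/135 ≈ -587.95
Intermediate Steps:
M(N) = N²
F(u, A) = -50 (F(u, A) = -6 + 2*(-22) = -6 - 44 = -50)
y = -1/270 (y = 1/(-220 - 50) = 1/(-270) = -1/270 ≈ -0.0037037)
t(L, B) = -2*L (t(L, B) = -4 + (-2 + L)*(-2) = -4 + (4 - 2*L) = -2*L)
(-7*2)*(y + t(-21, 19)) = (-7*2)*(-1/270 - 2*(-21)) = -14*(-1/270 + 42) = -14*11339/270 = -79373/135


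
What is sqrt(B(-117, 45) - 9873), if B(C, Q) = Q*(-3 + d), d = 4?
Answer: 6*I*sqrt(273) ≈ 99.136*I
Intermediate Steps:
B(C, Q) = Q (B(C, Q) = Q*(-3 + 4) = Q*1 = Q)
sqrt(B(-117, 45) - 9873) = sqrt(45 - 9873) = sqrt(-9828) = 6*I*sqrt(273)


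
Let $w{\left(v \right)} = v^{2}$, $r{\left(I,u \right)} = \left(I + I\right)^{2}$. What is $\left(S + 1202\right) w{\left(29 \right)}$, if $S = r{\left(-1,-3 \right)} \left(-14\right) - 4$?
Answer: $960422$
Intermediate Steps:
$r{\left(I,u \right)} = 4 I^{2}$ ($r{\left(I,u \right)} = \left(2 I\right)^{2} = 4 I^{2}$)
$S = -60$ ($S = 4 \left(-1\right)^{2} \left(-14\right) - 4 = 4 \cdot 1 \left(-14\right) - 4 = 4 \left(-14\right) - 4 = -56 - 4 = -60$)
$\left(S + 1202\right) w{\left(29 \right)} = \left(-60 + 1202\right) 29^{2} = 1142 \cdot 841 = 960422$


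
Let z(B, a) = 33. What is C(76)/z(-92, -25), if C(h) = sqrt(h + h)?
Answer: 2*sqrt(38)/33 ≈ 0.37360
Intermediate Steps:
C(h) = sqrt(2)*sqrt(h) (C(h) = sqrt(2*h) = sqrt(2)*sqrt(h))
C(76)/z(-92, -25) = (sqrt(2)*sqrt(76))/33 = (sqrt(2)*(2*sqrt(19)))*(1/33) = (2*sqrt(38))*(1/33) = 2*sqrt(38)/33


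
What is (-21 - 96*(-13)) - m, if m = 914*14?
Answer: -11569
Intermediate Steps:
m = 12796
(-21 - 96*(-13)) - m = (-21 - 96*(-13)) - 1*12796 = (-21 + 1248) - 12796 = 1227 - 12796 = -11569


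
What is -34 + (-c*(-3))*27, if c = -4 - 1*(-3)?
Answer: -115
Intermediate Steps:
c = -1 (c = -4 + 3 = -1)
-34 + (-c*(-3))*27 = -34 + (-1*(-1)*(-3))*27 = -34 + (1*(-3))*27 = -34 - 3*27 = -34 - 81 = -115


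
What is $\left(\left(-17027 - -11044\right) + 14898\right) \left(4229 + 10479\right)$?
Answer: $131121820$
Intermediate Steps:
$\left(\left(-17027 - -11044\right) + 14898\right) \left(4229 + 10479\right) = \left(\left(-17027 + 11044\right) + 14898\right) 14708 = \left(-5983 + 14898\right) 14708 = 8915 \cdot 14708 = 131121820$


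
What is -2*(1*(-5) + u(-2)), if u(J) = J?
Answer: 14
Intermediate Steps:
-2*(1*(-5) + u(-2)) = -2*(1*(-5) - 2) = -2*(-5 - 2) = -2*(-7) = 14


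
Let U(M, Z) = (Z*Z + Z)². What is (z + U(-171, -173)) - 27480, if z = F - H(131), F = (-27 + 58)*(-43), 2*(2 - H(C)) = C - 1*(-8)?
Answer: 1770781581/2 ≈ 8.8539e+8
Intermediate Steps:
H(C) = -2 - C/2 (H(C) = 2 - (C - 1*(-8))/2 = 2 - (C + 8)/2 = 2 - (8 + C)/2 = 2 + (-4 - C/2) = -2 - C/2)
F = -1333 (F = 31*(-43) = -1333)
U(M, Z) = (Z + Z²)² (U(M, Z) = (Z² + Z)² = (Z + Z²)²)
z = -2531/2 (z = -1333 - (-2 - ½*131) = -1333 - (-2 - 131/2) = -1333 - 1*(-135/2) = -1333 + 135/2 = -2531/2 ≈ -1265.5)
(z + U(-171, -173)) - 27480 = (-2531/2 + (-173)²*(1 - 173)²) - 27480 = (-2531/2 + 29929*(-172)²) - 27480 = (-2531/2 + 29929*29584) - 27480 = (-2531/2 + 885419536) - 27480 = 1770836541/2 - 27480 = 1770781581/2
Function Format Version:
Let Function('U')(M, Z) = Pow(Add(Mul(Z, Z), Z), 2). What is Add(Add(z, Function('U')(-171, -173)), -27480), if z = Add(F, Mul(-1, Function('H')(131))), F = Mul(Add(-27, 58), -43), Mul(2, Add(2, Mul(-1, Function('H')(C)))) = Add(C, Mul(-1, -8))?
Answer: Rational(1770781581, 2) ≈ 8.8539e+8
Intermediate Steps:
Function('H')(C) = Add(-2, Mul(Rational(-1, 2), C)) (Function('H')(C) = Add(2, Mul(Rational(-1, 2), Add(C, Mul(-1, -8)))) = Add(2, Mul(Rational(-1, 2), Add(C, 8))) = Add(2, Mul(Rational(-1, 2), Add(8, C))) = Add(2, Add(-4, Mul(Rational(-1, 2), C))) = Add(-2, Mul(Rational(-1, 2), C)))
F = -1333 (F = Mul(31, -43) = -1333)
Function('U')(M, Z) = Pow(Add(Z, Pow(Z, 2)), 2) (Function('U')(M, Z) = Pow(Add(Pow(Z, 2), Z), 2) = Pow(Add(Z, Pow(Z, 2)), 2))
z = Rational(-2531, 2) (z = Add(-1333, Mul(-1, Add(-2, Mul(Rational(-1, 2), 131)))) = Add(-1333, Mul(-1, Add(-2, Rational(-131, 2)))) = Add(-1333, Mul(-1, Rational(-135, 2))) = Add(-1333, Rational(135, 2)) = Rational(-2531, 2) ≈ -1265.5)
Add(Add(z, Function('U')(-171, -173)), -27480) = Add(Add(Rational(-2531, 2), Mul(Pow(-173, 2), Pow(Add(1, -173), 2))), -27480) = Add(Add(Rational(-2531, 2), Mul(29929, Pow(-172, 2))), -27480) = Add(Add(Rational(-2531, 2), Mul(29929, 29584)), -27480) = Add(Add(Rational(-2531, 2), 885419536), -27480) = Add(Rational(1770836541, 2), -27480) = Rational(1770781581, 2)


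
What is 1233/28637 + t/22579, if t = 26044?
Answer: 773661935/646594823 ≈ 1.1965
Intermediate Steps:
1233/28637 + t/22579 = 1233/28637 + 26044/22579 = 773661935/646594823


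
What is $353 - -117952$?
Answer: $118305$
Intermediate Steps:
$353 - -117952 = 353 + 117952 = 118305$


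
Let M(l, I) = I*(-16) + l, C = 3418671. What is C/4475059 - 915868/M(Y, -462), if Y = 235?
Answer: -4072489132495/34131274993 ≈ -119.32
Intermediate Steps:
M(l, I) = l - 16*I (M(l, I) = -16*I + l = l - 16*I)
C/4475059 - 915868/M(Y, -462) = 3418671/4475059 - 915868/(235 - 16*(-462)) = 3418671*(1/4475059) - 915868/(235 + 7392) = 3418671/4475059 - 915868/7627 = -4072489132495/34131274993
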